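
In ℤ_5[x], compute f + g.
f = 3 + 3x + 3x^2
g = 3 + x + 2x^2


Add coefficients mod 5:
x^0: 3 + 3 = 1 (mod 5)
x^1: 3 + 1 = 4 (mod 5)
x^2: 3 + 2 = 0 (mod 5)
Result: 1 + 4x

f + g = 1 + 4x


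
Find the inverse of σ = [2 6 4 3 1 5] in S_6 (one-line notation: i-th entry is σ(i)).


To find σ⁻¹, swap domain and range:
σ(1) = 2 → σ⁻¹(2) = 1
σ(2) = 6 → σ⁻¹(6) = 2
σ(3) = 4 → σ⁻¹(4) = 3
σ(4) = 3 → σ⁻¹(3) = 4
σ(5) = 1 → σ⁻¹(1) = 5
σ(6) = 5 → σ⁻¹(5) = 6

σ⁻¹ = [5 1 4 3 6 2]


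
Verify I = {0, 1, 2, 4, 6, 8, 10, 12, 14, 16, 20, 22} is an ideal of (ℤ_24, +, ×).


Check ideal conditions for I = {0, 1, 2, 4, 6, 8, 10, 12, 14, 16, 20, 22} in ℤ_24:
(1) I is an additive subgroup? No
(2) For r ∈ ℤ_24 and a ∈ I: r·a ∈ I? No  [counterexample: r=3, a=1, r·a mod 24 = 3 ∉ I]

No, I is not an ideal of ℤ_24


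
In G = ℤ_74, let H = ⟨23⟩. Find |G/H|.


|⟨23⟩| = n / gcd(23, 74) = 74 / 1 = 74
H is normal (ℤ_74 is abelian).
|G/H| = |G| / |H| = 74 / 74 = 1

|G/H| = 1


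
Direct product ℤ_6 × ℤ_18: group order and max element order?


|ℤ_6 × ℤ_18| = 6 × 18 = 108
Max element order = lcm(6,18) = 18
Cyclic? No (gcd=6)

|ℤ_6×ℤ_18| = 108, max element order = 18


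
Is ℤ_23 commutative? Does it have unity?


ℤ_23 is a commutative ring with unity 1; 23 is prime, so ℤ_23 is a field (hence an integral domain)
Commutative: Yes
Integral domain: Yes
Has unity: Yes

ℤ_23: Commutative=Yes, Unity=Yes


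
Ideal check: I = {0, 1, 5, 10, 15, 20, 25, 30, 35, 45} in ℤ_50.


Check ideal conditions for I = {0, 1, 5, 10, 15, 20, 25, 30, 35, 45} in ℤ_50:
(1) I is an additive subgroup? No
(2) For r ∈ ℤ_50 and a ∈ I: r·a ∈ I? No  [counterexample: r=2, a=1, r·a mod 50 = 2 ∉ I]

No, I is not an ideal of ℤ_50


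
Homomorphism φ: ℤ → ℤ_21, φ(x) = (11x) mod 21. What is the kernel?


Kernel = preimage of identity
ker(φ) = {x ∈ ℤ : 11x ≡ 0 (mod 21)}. gcd(11,21) = 1, so 11x ≡ 0 (mod 21) ⟺ x ≡ 0 (mod 21/1 = 21). Hence ker(φ) = 21ℤ

ker(φ) = 21ℤ


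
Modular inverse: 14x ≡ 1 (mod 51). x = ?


Use the extended Euclidean algorithm to write 1 = 14·s + 51·t; then s mod 51 is the inverse.
Euclidean algorithm:
  14 = 0·51 + 14
  51 = 3·14 + 9
  14 = 1·9 + 5
  9 = 1·5 + 4
  5 = 1·4 + 1
  4 = 4·1 + 0
gcd(14,51) = 1
Back-substitution gives: 14·(11) + 51·(-3) = 1
So 14⁻¹ ≡ 11 ≡ 11 (mod 51)
Check: 14 × 11 = 154 ≡ 1 (mod 51) ✓

14⁻¹ ≡ 11 (mod 51)


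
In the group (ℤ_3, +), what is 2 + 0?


Operation: addition mod 3
2 + 0 = (a + b) mod 3 with a = 2, b = 0

2 + 0 = 2


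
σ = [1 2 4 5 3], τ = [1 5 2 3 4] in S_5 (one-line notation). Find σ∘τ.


σ∘τ: apply τ first, then σ
1 →τ 1 →σ 1
2 →τ 5 →σ 3
3 →τ 2 →σ 2
4 →τ 3 →σ 4
5 →τ 4 →σ 5

σ∘τ = [1 3 2 4 5]


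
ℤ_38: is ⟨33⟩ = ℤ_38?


g generates ℤ_n iff gcd(g, n) = 1
gcd(33, 38) = 1
Since gcd = 1, 33 is a generator.

Yes, 33 generates ℤ_38


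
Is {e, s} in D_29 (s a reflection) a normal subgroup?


H = {e, s} in D_29 (s a reflection)
r·s·r⁻¹ = sr⁻² ≠ s for n ≥ 3, so {e, s} is not closed under conjugation

No, not a normal subgroup


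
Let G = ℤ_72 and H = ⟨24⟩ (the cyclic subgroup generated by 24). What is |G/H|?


|⟨24⟩| = n / gcd(24, 72) = 72 / 24 = 3
H is normal (ℤ_72 is abelian).
|G/H| = |G| / |H| = 72 / 3 = 24

|G/H| = 24


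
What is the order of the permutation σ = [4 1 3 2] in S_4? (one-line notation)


Cycle decomposition: (1 4 2)
Cycle lengths: 3
Order = lcm(3) = 3

ord(σ) = 3


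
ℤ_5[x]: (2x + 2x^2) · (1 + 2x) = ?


Expand and collect like terms; reduce coefficients mod 5:
x^0: 0·1 = 0 ≡ 0 (mod 5)
x^1: 0·2 + 2·1 = 2 ≡ 2 (mod 5)
x^2: 2·2 + 2·1 = 6 ≡ 1 (mod 5)
x^3: 2·2 = 4 ≡ 4 (mod 5)
Result: 2x + x^2 + 4x^3

f · g = 2x + x^2 + 4x^3


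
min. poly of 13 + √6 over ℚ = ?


Let α = 13 + √6. Then α - 13 = √6, so (α - 13)² = 6, giving α² - 26α + 163 = 0. Degree 2 and α ∉ ℚ, so this is the minimal polynomial.

Minimal polynomial: x² - 26x + 163


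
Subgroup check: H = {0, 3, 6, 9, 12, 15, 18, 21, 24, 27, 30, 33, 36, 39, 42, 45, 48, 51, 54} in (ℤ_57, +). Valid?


Subgroup test for H = {0, 3, 6, 9, 12, 15, 18, 21, 24, 27, 30, 33, 36, 39, 42, 45, 48, 51, 54} in (ℤ_57, +):
(1) 0 ∈ H? Yes
(2) Closure: for all a,b ∈ H, (a+b) mod 57 ∈ H? Yes
(3) Inverses: for all a ∈ H, -a mod 57 ∈ H? Yes

Yes, H is a subgroup of ℤ_57


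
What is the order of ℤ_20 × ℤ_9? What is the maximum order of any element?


|ℤ_20 × ℤ_9| = 20 × 9 = 180
Max element order = lcm(20,9) = 180
Cyclic? Yes (gcd=1)

|ℤ_20×ℤ_9| = 180, max element order = 180


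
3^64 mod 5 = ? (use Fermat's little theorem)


Fermat's little theorem: if p is prime and gcd(a,p)=1, then a^(p-1) ≡ 1 (mod p)
p = 5 is prime, gcd(3,5) = 1
Reduce exponent: 64 mod 4 = 0
So 3^64 ≡ 3^0 (mod 5)
3^0 = 1

3^64 ≡ 1 (mod 5)


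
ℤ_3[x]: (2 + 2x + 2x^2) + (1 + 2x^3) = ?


Add coefficients mod 3:
x^0: 2 + 1 = 0 (mod 3)
x^1: 2 + 0 = 2 (mod 3)
x^2: 2 + 0 = 2 (mod 3)
x^3: 0 + 2 = 2 (mod 3)
Result: 2x + 2x^2 + 2x^3

f + g = 2x + 2x^2 + 2x^3


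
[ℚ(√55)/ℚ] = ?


√55 has minimal polynomial x² - 55 (irreducible over ℚ since 55 is squarefree)

[ℚ(√55)/ℚ] = 2


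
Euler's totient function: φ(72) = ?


Factor n: 72 = 2^3 × 3^2
φ(n) = n · ∏(1 - 1/p) over distinct primes p | n
φ(72) = 72 · (1 - 1/2) · (1 - 1/3) = 24

φ(72) = 24


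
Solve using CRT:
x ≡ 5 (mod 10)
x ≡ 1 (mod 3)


m₁ = 10, m₂ = 3, gcd = 1, so CRT applies. M = m₁·m₂ = 30
Let M₁ = M/m₁ = 3, M₂ = M/m₂ = 10
Find y₁ ≡ M₁⁻¹ (mod m₁): 3⁻¹ ≡ 7 (mod 10)
Find y₂ ≡ M₂⁻¹ (mod m₂): 10⁻¹ ≡ 1 (mod 3)
x = a₁·M₁·y₁ + a₂·M₂·y₂ = 5·3·7 + 1·10·1 = 115
Reduce mod 30: x ≡ 25
Check: 25 mod 10 = 5 ✓, 25 mod 3 = 1 ✓

x ≡ 25 (mod 30)


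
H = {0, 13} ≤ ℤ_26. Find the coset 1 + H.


1 + H = {1 + h (mod 26) : h ∈ H}
1+0=1, 1+13=14

1 + H = {1, 14}


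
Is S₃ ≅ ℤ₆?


Comparing S₃ and ℤ₆:
S₃ is non-abelian, ℤ₆ is abelian

No, S₃ ≇ ℤ₆


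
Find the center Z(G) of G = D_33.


Z(G) = {g ∈ G | gx = xg for all x ∈ G}
For odd n, Z(D_n) = {e}: no nontrivial rotation commutes with all reflections

Z(D_33) = {e}


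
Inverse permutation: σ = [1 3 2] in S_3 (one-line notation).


To find σ⁻¹, swap domain and range:
σ(1) = 1 → σ⁻¹(1) = 1
σ(2) = 3 → σ⁻¹(3) = 2
σ(3) = 2 → σ⁻¹(2) = 3

σ⁻¹ = [1 3 2]


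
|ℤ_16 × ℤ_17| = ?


|A × B| = |A| · |B|
|ℤ_16 × ℤ_17| = 16 × 17 = 272

|ℤ_16 × ℤ_17| = 272


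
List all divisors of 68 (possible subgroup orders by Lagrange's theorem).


Lagrange's theorem: |H| divides |G|
|G| = 68
Divisors of 68: 1, 2, 4, 17, 34, 68

Possible subgroup orders: {1, 2, 4, 17, 34, 68}


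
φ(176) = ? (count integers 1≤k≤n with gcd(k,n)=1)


Factor n: 176 = 2^4 × 11
φ(n) = n · ∏(1 - 1/p) over distinct primes p | n
φ(176) = 176 · (1 - 1/2) · (1 - 1/11) = 80

φ(176) = 80


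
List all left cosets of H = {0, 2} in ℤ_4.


H = {0, 2}, |H| = 2
Number of cosets = |G|/|H| = 4/2 = 2
0 + H = {0, 2}
1 + H = {1, 3}

Cosets: 0+H={0,2}; 1+H={1,3}


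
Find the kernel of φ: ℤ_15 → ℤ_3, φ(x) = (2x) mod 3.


Kernel = preimage of identity
ker(φ) = {x ∈ ℤ_15 : 2x ≡ 0 (mod 3)}. Since 3 | 15, φ is well-defined. The kernel is the cyclic subgroup ⟨3⟩ of ℤ_15 (order 5), i.e. {0, 3, 6, 9, 12}

ker(φ) = {0, 3, 6, 9, 12}


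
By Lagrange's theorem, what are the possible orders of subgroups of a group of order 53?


Lagrange's theorem: |H| divides |G|
|G| = 53
Divisors of 53: 1, 53

Possible subgroup orders: {1, 53}


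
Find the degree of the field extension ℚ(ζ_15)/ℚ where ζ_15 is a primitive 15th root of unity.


[ℚ(ζ_n):ℚ] = deg Φ_n(x) = φ(n). Here φ(15) = 8

[ℚ(ζ_15)/ℚ where ζ_15 is a primitive 15th root of unity] = 8


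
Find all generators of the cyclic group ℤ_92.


g generates ℤ_n iff gcd(g,n) = 1
Prime factors of 92: 2, 23
Generators are g ∈ {1,...,91} not divisible by any of these primes.
Generators: {1, 3, 5, 7, 9, 11, 13, 15, 17, 19, 21, 25, 27, 29, 31, 33, 35, 37, 39, 41, 43, 45, 47, 49, 51, 53, 55, 57, 59, 61, 63, 65, 67, 71, 73, 75, 77, 79, 81, 83, 85, 87, 89, 91}
Number of generators = φ(92) = 44

Generators of ℤ_92 = {1, 3, 5, 7, 9, 11, 13, 15, 17, 19, 21, 25, 27, 29, 31, 33, 35, 37, 39, 41, 43, 45, 47, 49, 51, 53, 55, 57, 59, 61, 63, 65, 67, 71, 73, 75, 77, 79, 81, 83, 85, 87, 89, 91}


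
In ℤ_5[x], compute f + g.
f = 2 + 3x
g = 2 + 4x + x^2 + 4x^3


Add coefficients mod 5:
x^0: 2 + 2 = 4 (mod 5)
x^1: 3 + 4 = 2 (mod 5)
x^2: 0 + 1 = 1 (mod 5)
x^3: 0 + 4 = 4 (mod 5)
Result: 4 + 2x + x^2 + 4x^3

f + g = 4 + 2x + x^2 + 4x^3


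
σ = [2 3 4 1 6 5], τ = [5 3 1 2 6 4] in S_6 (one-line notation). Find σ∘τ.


σ∘τ: apply τ first, then σ
1 →τ 5 →σ 6
2 →τ 3 →σ 4
3 →τ 1 →σ 2
4 →τ 2 →σ 3
5 →τ 6 →σ 5
6 →τ 4 →σ 1

σ∘τ = [6 4 2 3 5 1]


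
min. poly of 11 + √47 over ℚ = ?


Let α = 11 + √47. Then α - 11 = √47, so (α - 11)² = 47, giving α² - 22α + 74 = 0. Degree 2 and α ∉ ℚ, so this is the minimal polynomial.

Minimal polynomial: x² - 22x + 74


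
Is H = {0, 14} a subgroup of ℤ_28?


Subgroup test for H = {0, 14} in (ℤ_28, +):
(1) 0 ∈ H? Yes
(2) Closure: for all a,b ∈ H, (a+b) mod 28 ∈ H? Yes
(3) Inverses: for all a ∈ H, -a mod 28 ∈ H? Yes

Yes, H is a subgroup of ℤ_28


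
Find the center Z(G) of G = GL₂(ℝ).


Z(G) = {g ∈ G | gx = xg for all x ∈ G}
Only scalar multiples of the identity commute with all invertible matrices

Z(GL₂(ℝ)) = {aI : a ∈ ℝ, a ≠ 0}


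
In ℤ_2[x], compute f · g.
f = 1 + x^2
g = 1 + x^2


Expand and collect like terms; reduce coefficients mod 2:
x^0: 1·1 = 1 ≡ 1 (mod 2)
x^1: 1·0 + 0·1 = 0 ≡ 0 (mod 2)
x^2: 1·1 + 0·0 + 1·1 = 2 ≡ 0 (mod 2)
x^3: 0·1 + 1·0 = 0 ≡ 0 (mod 2)
x^4: 1·1 = 1 ≡ 1 (mod 2)
Result: 1 + x^4

f · g = 1 + x^4


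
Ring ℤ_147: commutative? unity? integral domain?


ℤ_147 is a commutative ring with unity 1; 147 = 3×49 is composite, so 3·49 ≡ 0 gives zero divisors (not an integral domain)
Commutative: Yes
Integral domain: No
Has unity: Yes

ℤ_147: Commutative=Yes, Unity=Yes


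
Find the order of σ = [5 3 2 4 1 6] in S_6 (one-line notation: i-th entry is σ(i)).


Cycle decomposition: (1 5) (2 3)
Cycle lengths: 2, 2
Order = lcm(2, 2) = 2

ord(σ) = 2


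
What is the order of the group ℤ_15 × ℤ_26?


|A × B| = |A| · |B|
|ℤ_15 × ℤ_26| = 15 × 26 = 390

|ℤ_15 × ℤ_26| = 390


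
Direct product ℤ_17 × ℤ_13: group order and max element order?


|ℤ_17 × ℤ_13| = 17 × 13 = 221
Max element order = lcm(17,13) = 221
Cyclic? Yes (gcd=1)

|ℤ_17×ℤ_13| = 221, max element order = 221


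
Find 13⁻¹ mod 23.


Use the extended Euclidean algorithm to write 1 = 13·s + 23·t; then s mod 23 is the inverse.
Euclidean algorithm:
  13 = 0·23 + 13
  23 = 1·13 + 10
  13 = 1·10 + 3
  10 = 3·3 + 1
  3 = 3·1 + 0
gcd(13,23) = 1
Back-substitution gives: 13·(-7) + 23·(4) = 1
So 13⁻¹ ≡ -7 ≡ 16 (mod 23)
Check: 13 × 16 = 208 ≡ 1 (mod 23) ✓

13⁻¹ ≡ 16 (mod 23)


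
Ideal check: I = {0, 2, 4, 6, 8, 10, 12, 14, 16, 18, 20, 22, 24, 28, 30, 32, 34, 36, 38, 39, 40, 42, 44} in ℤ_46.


Check ideal conditions for I = {0, 2, 4, 6, 8, 10, 12, 14, 16, 18, 20, 22, 24, 28, 30, 32, 34, 36, 38, 39, 40, 42, 44} in ℤ_46:
(1) I is an additive subgroup? No
(2) For r ∈ ℤ_46 and a ∈ I: r·a ∈ I? No  [counterexample: r=2, a=36, r·a mod 46 = 26 ∉ I]

No, I is not an ideal of ℤ_46


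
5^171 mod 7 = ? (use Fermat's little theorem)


Fermat's little theorem: if p is prime and gcd(a,p)=1, then a^(p-1) ≡ 1 (mod p)
p = 7 is prime, gcd(5,7) = 1
Reduce exponent: 171 mod 6 = 3
So 5^171 ≡ 5^3 (mod 7)
5^3 mod 7 = 6

5^171 ≡ 6 (mod 7)


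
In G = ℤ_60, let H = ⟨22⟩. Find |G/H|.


|⟨22⟩| = n / gcd(22, 60) = 60 / 2 = 30
H is normal (ℤ_60 is abelian).
|G/H| = |G| / |H| = 60 / 30 = 2

|G/H| = 2


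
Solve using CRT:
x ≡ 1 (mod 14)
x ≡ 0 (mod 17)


m₁ = 14, m₂ = 17, gcd = 1, so CRT applies. M = m₁·m₂ = 238
Let M₁ = M/m₁ = 17, M₂ = M/m₂ = 14
Find y₁ ≡ M₁⁻¹ (mod m₁): 17⁻¹ ≡ 5 (mod 14)
Find y₂ ≡ M₂⁻¹ (mod m₂): 14⁻¹ ≡ 11 (mod 17)
x = a₁·M₁·y₁ + a₂·M₂·y₂ = 1·17·5 + 0·14·11 = 85
Reduce mod 238: x ≡ 85
Check: 85 mod 14 = 1 ✓, 85 mod 17 = 0 ✓

x ≡ 85 (mod 238)


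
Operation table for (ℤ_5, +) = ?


Elements: {0, 1, 2, 3, 4}
Operation: addition mod 5
Entry (a, b) = (a + b) mod 5

Cayley table:
  | 0 | 1 | 2 | 3 | 4
0 | 0 | 1 | 2 | 3 | 4
1 | 1 | 2 | 3 | 4 | 0
2 | 2 | 3 | 4 | 0 | 1
3 | 3 | 4 | 0 | 1 | 2
4 | 4 | 0 | 1 | 2 | 3


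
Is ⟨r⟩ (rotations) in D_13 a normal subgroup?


H = ⟨r⟩ (rotations) in D_13
The rotation subgroup ⟨r⟩ has index 2 in D_13, so it is normal

Yes, normal subgroup


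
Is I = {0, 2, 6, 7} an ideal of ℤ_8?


Check ideal conditions for I = {0, 2, 6, 7} in ℤ_8:
(1) I is an additive subgroup? No
(2) For r ∈ ℤ_8 and a ∈ I: r·a ∈ I? No  [counterexample: r=2, a=2, r·a mod 8 = 4 ∉ I]

No, I is not an ideal of ℤ_8


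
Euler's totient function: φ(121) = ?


Factor n: 121 = 11^2
φ(n) = n · ∏(1 - 1/p) over distinct primes p | n
φ(121) = 121 · (1 - 1/11) = 110

φ(121) = 110


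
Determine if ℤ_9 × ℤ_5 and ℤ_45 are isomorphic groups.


Comparing ℤ_9 × ℤ_5 and ℤ_45:
gcd(9,5) = 1, so ℤ_9 × ℤ_5 ≅ ℤ_45 (CRT)

Yes, ℤ_9 × ℤ_5 ≅ ℤ_45


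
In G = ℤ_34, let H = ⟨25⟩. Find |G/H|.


|⟨25⟩| = n / gcd(25, 34) = 34 / 1 = 34
H is normal (ℤ_34 is abelian).
|G/H| = |G| / |H| = 34 / 34 = 1

|G/H| = 1


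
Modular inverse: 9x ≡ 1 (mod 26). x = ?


Use the extended Euclidean algorithm to write 1 = 9·s + 26·t; then s mod 26 is the inverse.
Euclidean algorithm:
  9 = 0·26 + 9
  26 = 2·9 + 8
  9 = 1·8 + 1
  8 = 8·1 + 0
gcd(9,26) = 1
Back-substitution gives: 9·(3) + 26·(-1) = 1
So 9⁻¹ ≡ 3 ≡ 3 (mod 26)
Check: 9 × 3 = 27 ≡ 1 (mod 26) ✓

9⁻¹ ≡ 3 (mod 26)


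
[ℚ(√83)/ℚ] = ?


√83 has minimal polynomial x² - 83 (irreducible over ℚ since 83 is squarefree)

[ℚ(√83)/ℚ] = 2


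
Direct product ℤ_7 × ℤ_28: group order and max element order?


|ℤ_7 × ℤ_28| = 7 × 28 = 196
Max element order = lcm(7,28) = 28
Cyclic? No (gcd=7)

|ℤ_7×ℤ_28| = 196, max element order = 28


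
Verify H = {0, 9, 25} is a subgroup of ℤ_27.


Subgroup test for H = {0, 9, 25} in (ℤ_27, +):
(1) 0 ∈ H? Yes
(2) Closure: for all a,b ∈ H, (a+b) mod 27 ∈ H? No  [counterexample: 9 + 9 = 18 ∉ H]
(3) Inverses: for all a ∈ H, -a mod 27 ∈ H? No

No, H is not a subgroup of ℤ_27


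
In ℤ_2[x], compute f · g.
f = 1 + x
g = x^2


Expand and collect like terms; reduce coefficients mod 2:
x^0: 1·0 = 0 ≡ 0 (mod 2)
x^1: 1·0 + 1·0 = 0 ≡ 0 (mod 2)
x^2: 1·1 + 1·0 = 1 ≡ 1 (mod 2)
x^3: 1·1 = 1 ≡ 1 (mod 2)
Result: x^2 + x^3

f · g = x^2 + x^3


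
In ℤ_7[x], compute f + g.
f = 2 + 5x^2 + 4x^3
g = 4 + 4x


Add coefficients mod 7:
x^0: 2 + 4 = 6 (mod 7)
x^1: 0 + 4 = 4 (mod 7)
x^2: 5 + 0 = 5 (mod 7)
x^3: 4 + 0 = 4 (mod 7)
Result: 6 + 4x + 5x^2 + 4x^3

f + g = 6 + 4x + 5x^2 + 4x^3


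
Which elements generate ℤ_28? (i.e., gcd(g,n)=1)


g generates ℤ_n iff gcd(g,n) = 1
Prime factors of 28: 2, 7
Generators are g ∈ {1,...,27} not divisible by any of these primes.
Generators: {1, 3, 5, 9, 11, 13, 15, 17, 19, 23, 25, 27}
Number of generators = φ(28) = 12

Generators of ℤ_28 = {1, 3, 5, 9, 11, 13, 15, 17, 19, 23, 25, 27}


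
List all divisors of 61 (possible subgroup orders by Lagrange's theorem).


Lagrange's theorem: |H| divides |G|
|G| = 61
Divisors of 61: 1, 61

Possible subgroup orders: {1, 61}


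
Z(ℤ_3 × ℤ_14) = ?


Z(G) = {g ∈ G | gx = xg for all x ∈ G}
Direct product of abelian groups is abelian, so Z(G) = G

Z(ℤ_3 × ℤ_14) = ℤ_3 × ℤ_14


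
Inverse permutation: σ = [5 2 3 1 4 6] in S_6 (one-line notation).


To find σ⁻¹, swap domain and range:
σ(1) = 5 → σ⁻¹(5) = 1
σ(2) = 2 → σ⁻¹(2) = 2
σ(3) = 3 → σ⁻¹(3) = 3
σ(4) = 1 → σ⁻¹(1) = 4
σ(5) = 4 → σ⁻¹(4) = 5
σ(6) = 6 → σ⁻¹(6) = 6

σ⁻¹ = [4 2 3 5 1 6]


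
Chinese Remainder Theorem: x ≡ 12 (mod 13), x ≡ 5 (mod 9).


m₁ = 13, m₂ = 9, gcd = 1, so CRT applies. M = m₁·m₂ = 117
Let M₁ = M/m₁ = 9, M₂ = M/m₂ = 13
Find y₁ ≡ M₁⁻¹ (mod m₁): 9⁻¹ ≡ 3 (mod 13)
Find y₂ ≡ M₂⁻¹ (mod m₂): 13⁻¹ ≡ 7 (mod 9)
x = a₁·M₁·y₁ + a₂·M₂·y₂ = 12·9·3 + 5·13·7 = 779
Reduce mod 117: x ≡ 77
Check: 77 mod 13 = 12 ✓, 77 mod 9 = 5 ✓

x ≡ 77 (mod 117)


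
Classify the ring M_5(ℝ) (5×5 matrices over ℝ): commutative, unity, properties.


Matrix multiplication is non-commutative for n ≥ 2; the identity matrix I is the unity; singular matrices give zero divisors, so not an integral domain
Commutative: No
Integral domain: No
Has unity: Yes

M_5(ℝ) (5×5 matrices over ℝ): Commutative=No, Unity=Yes


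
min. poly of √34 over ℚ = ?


√34 satisfies x² - 34 = 0, irreducible over ℚ since 34 is squarefree

Minimal polynomial: x² - 34


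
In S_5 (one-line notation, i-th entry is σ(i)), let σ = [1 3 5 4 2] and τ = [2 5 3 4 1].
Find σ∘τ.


σ∘τ: apply τ first, then σ
1 →τ 2 →σ 3
2 →τ 5 →σ 2
3 →τ 3 →σ 5
4 →τ 4 →σ 4
5 →τ 1 →σ 1

σ∘τ = [3 2 5 4 1]


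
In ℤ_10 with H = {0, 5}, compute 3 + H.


3 + H = {3 + h (mod 10) : h ∈ H}
3+0=3, 3+5=8

3 + H = {3, 8}


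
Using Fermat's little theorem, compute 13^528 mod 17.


Fermat's little theorem: if p is prime and gcd(a,p)=1, then a^(p-1) ≡ 1 (mod p)
p = 17 is prime, gcd(13,17) = 1
Reduce exponent: 528 mod 16 = 0
So 13^528 ≡ 13^0 (mod 17)
13^0 = 1

13^528 ≡ 1 (mod 17)


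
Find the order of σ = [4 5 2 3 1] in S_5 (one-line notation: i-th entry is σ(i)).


Cycle decomposition: (1 4 3 2 5)
Cycle lengths: 5
Order = lcm(5) = 5

ord(σ) = 5


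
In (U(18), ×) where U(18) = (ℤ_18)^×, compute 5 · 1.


Operation: multiplication mod 18
5 · 1 = (a × b) mod 18 with a = 5, b = 1

5 · 1 = 5


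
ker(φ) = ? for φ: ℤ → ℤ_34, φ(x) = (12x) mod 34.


Kernel = preimage of identity
ker(φ) = {x ∈ ℤ : 12x ≡ 0 (mod 34)}. gcd(12,34) = 2, so 12x ≡ 0 (mod 34) ⟺ x ≡ 0 (mod 34/2 = 17). Hence ker(φ) = 17ℤ

ker(φ) = 17ℤ


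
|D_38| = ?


|D_n| = 2n (n rotations and n reflections)
|D_38| = 2×38 = 76

|D_38| = 76


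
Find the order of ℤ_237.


ℤ_n has n elements.

|ℤ_237| = 237


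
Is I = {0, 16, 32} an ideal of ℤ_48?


Check ideal conditions for I = {0, 16, 32} in ℤ_48:
(1) I is an additive subgroup? Yes
(2) For r ∈ ℤ_48 and a ∈ I: r·a ∈ I? Yes

Yes, I is an ideal of ℤ_48


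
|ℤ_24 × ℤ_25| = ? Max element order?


|ℤ_24 × ℤ_25| = 24 × 25 = 600
Max element order = lcm(24,25) = 600
Cyclic? Yes (gcd=1)

|ℤ_24×ℤ_25| = 600, max element order = 600


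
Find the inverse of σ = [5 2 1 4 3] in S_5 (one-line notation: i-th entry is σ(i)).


To find σ⁻¹, swap domain and range:
σ(1) = 5 → σ⁻¹(5) = 1
σ(2) = 2 → σ⁻¹(2) = 2
σ(3) = 1 → σ⁻¹(1) = 3
σ(4) = 4 → σ⁻¹(4) = 4
σ(5) = 3 → σ⁻¹(3) = 5

σ⁻¹ = [3 2 5 4 1]


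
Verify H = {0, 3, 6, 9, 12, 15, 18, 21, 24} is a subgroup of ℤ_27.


Subgroup test for H = {0, 3, 6, 9, 12, 15, 18, 21, 24} in (ℤ_27, +):
(1) 0 ∈ H? Yes
(2) Closure: for all a,b ∈ H, (a+b) mod 27 ∈ H? Yes
(3) Inverses: for all a ∈ H, -a mod 27 ∈ H? Yes

Yes, H is a subgroup of ℤ_27


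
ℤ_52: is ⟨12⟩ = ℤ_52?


g generates ℤ_n iff gcd(g, n) = 1
gcd(12, 52) = 4
Since gcd = 4 ≠ 1, ⟨12⟩ has order 13 < 52, so 12 is not a generator.

No, 12 does not generate ℤ_52


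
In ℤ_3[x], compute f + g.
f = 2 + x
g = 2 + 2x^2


Add coefficients mod 3:
x^0: 2 + 2 = 1 (mod 3)
x^1: 1 + 0 = 1 (mod 3)
x^2: 0 + 2 = 2 (mod 3)
Result: 1 + x + 2x^2

f + g = 1 + x + 2x^2


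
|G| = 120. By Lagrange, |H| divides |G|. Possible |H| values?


Lagrange's theorem: |H| divides |G|
|G| = 120
Divisors of 120: 1, 2, 3, 4, 5, 6, 8, 10, 12, 15, 20, 24, 30, 40, 60, 120

Possible subgroup orders: {1, 2, 3, 4, 5, 6, 8, 10, 12, 15, 20, 24, 30, 40, 60, 120}


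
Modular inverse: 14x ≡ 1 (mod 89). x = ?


Use the extended Euclidean algorithm to write 1 = 14·s + 89·t; then s mod 89 is the inverse.
Euclidean algorithm:
  14 = 0·89 + 14
  89 = 6·14 + 5
  14 = 2·5 + 4
  5 = 1·4 + 1
  4 = 4·1 + 0
gcd(14,89) = 1
Back-substitution gives: 14·(-19) + 89·(3) = 1
So 14⁻¹ ≡ -19 ≡ 70 (mod 89)
Check: 14 × 70 = 980 ≡ 1 (mod 89) ✓

14⁻¹ ≡ 70 (mod 89)


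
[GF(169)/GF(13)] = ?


GF(169) = GF(13^2), so the extension degree is 2

[GF(169)/GF(13)] = 2


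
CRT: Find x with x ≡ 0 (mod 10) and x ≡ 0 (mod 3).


m₁ = 10, m₂ = 3, gcd = 1, so CRT applies. M = m₁·m₂ = 30
Let M₁ = M/m₁ = 3, M₂ = M/m₂ = 10
Find y₁ ≡ M₁⁻¹ (mod m₁): 3⁻¹ ≡ 7 (mod 10)
Find y₂ ≡ M₂⁻¹ (mod m₂): 10⁻¹ ≡ 1 (mod 3)
x = a₁·M₁·y₁ + a₂·M₂·y₂ = 0·3·7 + 0·10·1 = 0
Reduce mod 30: x ≡ 0
Check: 0 mod 10 = 0 ✓, 0 mod 3 = 0 ✓

x ≡ 0 (mod 30)


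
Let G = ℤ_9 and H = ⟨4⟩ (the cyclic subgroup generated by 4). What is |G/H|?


|⟨4⟩| = n / gcd(4, 9) = 9 / 1 = 9
H is normal (ℤ_9 is abelian).
|G/H| = |G| / |H| = 9 / 9 = 1

|G/H| = 1


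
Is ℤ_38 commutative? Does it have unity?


ℤ_38 is a commutative ring with unity 1; 38 = 2×19 is composite, so 2·19 ≡ 0 gives zero divisors (not an integral domain)
Commutative: Yes
Integral domain: No
Has unity: Yes

ℤ_38: Commutative=Yes, Unity=Yes


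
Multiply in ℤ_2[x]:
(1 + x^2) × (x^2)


Expand and collect like terms; reduce coefficients mod 2:
x^0: 1·0 = 0 ≡ 0 (mod 2)
x^1: 1·0 + 0·0 = 0 ≡ 0 (mod 2)
x^2: 1·1 + 0·0 + 1·0 = 1 ≡ 1 (mod 2)
x^3: 0·1 + 1·0 = 0 ≡ 0 (mod 2)
x^4: 1·1 = 1 ≡ 1 (mod 2)
Result: x^2 + x^4

f · g = x^2 + x^4


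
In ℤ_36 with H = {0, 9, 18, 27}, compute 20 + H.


20 + H = {20 + h (mod 36) : h ∈ H}
20+0=20, 20+9=29, 20+18=2, 20+27=11
20 + H = {2, 11, 20, 29} = 2 + H

20 + H = {2, 11, 20, 29}


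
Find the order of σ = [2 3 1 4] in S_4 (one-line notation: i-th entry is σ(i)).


Cycle decomposition: (1 2 3)
Cycle lengths: 3
Order = lcm(3) = 3

ord(σ) = 3


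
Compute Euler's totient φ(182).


Factor n: 182 = 2 × 7 × 13
φ(n) = n · ∏(1 - 1/p) over distinct primes p | n
φ(182) = 182 · (1 - 1/2) · (1 - 1/7) · (1 - 1/13) = 72

φ(182) = 72


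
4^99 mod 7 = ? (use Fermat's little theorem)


Fermat's little theorem: if p is prime and gcd(a,p)=1, then a^(p-1) ≡ 1 (mod p)
p = 7 is prime, gcd(4,7) = 1
Reduce exponent: 99 mod 6 = 3
So 4^99 ≡ 4^3 (mod 7)
4^3 mod 7 = 1

4^99 ≡ 1 (mod 7)


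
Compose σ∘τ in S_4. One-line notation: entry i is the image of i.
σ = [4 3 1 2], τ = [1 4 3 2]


σ∘τ: apply τ first, then σ
1 →τ 1 →σ 4
2 →τ 4 →σ 2
3 →τ 3 →σ 1
4 →τ 2 →σ 3

σ∘τ = [4 2 1 3]


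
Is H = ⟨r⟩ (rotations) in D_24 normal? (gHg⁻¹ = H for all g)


H = ⟨r⟩ (rotations) in D_24
The rotation subgroup ⟨r⟩ has index 2 in D_24, so it is normal

Yes, normal subgroup


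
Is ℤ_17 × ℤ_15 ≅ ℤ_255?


Comparing ℤ_17 × ℤ_15 and ℤ_255:
gcd(17,15) = 1, so ℤ_17 × ℤ_15 ≅ ℤ_255 (CRT)

Yes, ℤ_17 × ℤ_15 ≅ ℤ_255


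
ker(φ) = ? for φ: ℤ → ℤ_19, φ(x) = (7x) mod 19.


Kernel = preimage of identity
ker(φ) = {x ∈ ℤ : 7x ≡ 0 (mod 19)}. gcd(7,19) = 1, so 7x ≡ 0 (mod 19) ⟺ x ≡ 0 (mod 19/1 = 19). Hence ker(φ) = 19ℤ

ker(φ) = 19ℤ


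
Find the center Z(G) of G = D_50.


Z(G) = {g ∈ G | gx = xg for all x ∈ G}
For even n, Z(D_n) = {e, r^(n/2)}: the 180° rotation r^25 commutes with every reflection and rotation

Z(D_50) = {e, r^25}


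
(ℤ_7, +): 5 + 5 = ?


Operation: addition mod 7
5 + 5 = (a + b) mod 7 with a = 5, b = 5

5 + 5 = 3


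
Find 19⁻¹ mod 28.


Use the extended Euclidean algorithm to write 1 = 19·s + 28·t; then s mod 28 is the inverse.
Euclidean algorithm:
  19 = 0·28 + 19
  28 = 1·19 + 9
  19 = 2·9 + 1
  9 = 9·1 + 0
gcd(19,28) = 1
Back-substitution gives: 19·(3) + 28·(-2) = 1
So 19⁻¹ ≡ 3 ≡ 3 (mod 28)
Check: 19 × 3 = 57 ≡ 1 (mod 28) ✓

19⁻¹ ≡ 3 (mod 28)


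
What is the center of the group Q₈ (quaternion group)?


Z(G) = {g ∈ G | gx = xg for all x ∈ G}
In Q₈ = {±1, ±i, ±j, ±k}, only ±1 commute with every element

Z(Q₈ (quaternion group)) = {1, -1}


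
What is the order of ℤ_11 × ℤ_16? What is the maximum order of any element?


|ℤ_11 × ℤ_16| = 11 × 16 = 176
Max element order = lcm(11,16) = 176
Cyclic? Yes (gcd=1)

|ℤ_11×ℤ_16| = 176, max element order = 176


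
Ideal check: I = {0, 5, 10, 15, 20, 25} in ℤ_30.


Check ideal conditions for I = {0, 5, 10, 15, 20, 25} in ℤ_30:
(1) I is an additive subgroup? Yes
(2) For r ∈ ℤ_30 and a ∈ I: r·a ∈ I? Yes

Yes, I is an ideal of ℤ_30


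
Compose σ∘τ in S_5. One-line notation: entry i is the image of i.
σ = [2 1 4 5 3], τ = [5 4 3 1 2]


σ∘τ: apply τ first, then σ
1 →τ 5 →σ 3
2 →τ 4 →σ 5
3 →τ 3 →σ 4
4 →τ 1 →σ 2
5 →τ 2 →σ 1

σ∘τ = [3 5 4 2 1]


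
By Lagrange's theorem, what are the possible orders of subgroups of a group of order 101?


Lagrange's theorem: |H| divides |G|
|G| = 101
Divisors of 101: 1, 101

Possible subgroup orders: {1, 101}


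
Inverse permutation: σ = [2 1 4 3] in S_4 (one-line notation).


To find σ⁻¹, swap domain and range:
σ(1) = 2 → σ⁻¹(2) = 1
σ(2) = 1 → σ⁻¹(1) = 2
σ(3) = 4 → σ⁻¹(4) = 3
σ(4) = 3 → σ⁻¹(3) = 4

σ⁻¹ = [2 1 4 3]


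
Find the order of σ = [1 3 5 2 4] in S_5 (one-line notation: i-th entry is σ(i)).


Cycle decomposition: (2 3 5 4)
Cycle lengths: 4
Order = lcm(4) = 4

ord(σ) = 4


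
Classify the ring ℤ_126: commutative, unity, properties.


ℤ_126 is a commutative ring with unity 1; 126 = 2×63 is composite, so 2·63 ≡ 0 gives zero divisors (not an integral domain)
Commutative: Yes
Integral domain: No
Has unity: Yes

ℤ_126: Commutative=Yes, Unity=Yes


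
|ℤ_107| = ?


ℤ_n has n elements.

|ℤ_107| = 107


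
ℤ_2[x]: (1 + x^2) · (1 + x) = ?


Expand and collect like terms; reduce coefficients mod 2:
x^0: 1·1 = 1 ≡ 1 (mod 2)
x^1: 1·1 + 0·1 = 1 ≡ 1 (mod 2)
x^2: 0·1 + 1·1 = 1 ≡ 1 (mod 2)
x^3: 1·1 = 1 ≡ 1 (mod 2)
Result: 1 + x + x^2 + x^3

f · g = 1 + x + x^2 + x^3


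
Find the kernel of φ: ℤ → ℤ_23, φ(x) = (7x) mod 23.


Kernel = preimage of identity
ker(φ) = {x ∈ ℤ : 7x ≡ 0 (mod 23)}. gcd(7,23) = 1, so 7x ≡ 0 (mod 23) ⟺ x ≡ 0 (mod 23/1 = 23). Hence ker(φ) = 23ℤ

ker(φ) = 23ℤ


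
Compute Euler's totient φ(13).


φ(n) = count of k ∈ {1,...,n} with gcd(k,n)=1
Coprimes to 13: {1, 2, 3, 4, 5, 6, 7, 8, 9, 10, 11, 12}
Count: 12

φ(13) = 12


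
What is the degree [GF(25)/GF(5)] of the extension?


GF(25) = GF(5^2), so the extension degree is 2

[GF(25)/GF(5)] = 2


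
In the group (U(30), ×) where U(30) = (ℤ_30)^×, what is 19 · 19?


Operation: multiplication mod 30
19 · 19 = (a × b) mod 30 with a = 19, b = 19

19 · 19 = 1


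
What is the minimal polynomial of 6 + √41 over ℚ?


Let α = 6 + √41. Then α - 6 = √41, so (α - 6)² = 41, giving α² - 12α - 5 = 0. Degree 2 and α ∉ ℚ, so this is the minimal polynomial.

Minimal polynomial: x² - 12x - 5


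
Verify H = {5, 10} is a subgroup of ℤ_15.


Subgroup test for H = {5, 10} in (ℤ_15, +):
(1) 0 ∈ H? No
(2) Closure: for all a,b ∈ H, (a+b) mod 15 ∈ H? No  [counterexample: 5 + 10 = 0 ∉ H]
(3) Inverses: for all a ∈ H, -a mod 15 ∈ H? Yes

No, H is not a subgroup of ℤ_15


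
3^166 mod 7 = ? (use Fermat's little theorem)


Fermat's little theorem: if p is prime and gcd(a,p)=1, then a^(p-1) ≡ 1 (mod p)
p = 7 is prime, gcd(3,7) = 1
Reduce exponent: 166 mod 6 = 4
So 3^166 ≡ 3^4 (mod 7)
3^4 mod 7 = 4

3^166 ≡ 4 (mod 7)


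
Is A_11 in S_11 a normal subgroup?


H = A_11 in S_11
A_11 has index 2 in S_11, and every subgroup of index 2 is normal

Yes, normal subgroup


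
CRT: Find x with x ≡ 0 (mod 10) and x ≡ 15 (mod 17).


m₁ = 10, m₂ = 17, gcd = 1, so CRT applies. M = m₁·m₂ = 170
Let M₁ = M/m₁ = 17, M₂ = M/m₂ = 10
Find y₁ ≡ M₁⁻¹ (mod m₁): 17⁻¹ ≡ 3 (mod 10)
Find y₂ ≡ M₂⁻¹ (mod m₂): 10⁻¹ ≡ 12 (mod 17)
x = a₁·M₁·y₁ + a₂·M₂·y₂ = 0·17·3 + 15·10·12 = 1800
Reduce mod 170: x ≡ 100
Check: 100 mod 10 = 0 ✓, 100 mod 17 = 15 ✓

x ≡ 100 (mod 170)


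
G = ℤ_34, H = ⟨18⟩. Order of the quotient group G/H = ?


|⟨18⟩| = n / gcd(18, 34) = 34 / 2 = 17
H is normal (ℤ_34 is abelian).
|G/H| = |G| / |H| = 34 / 17 = 2

|G/H| = 2


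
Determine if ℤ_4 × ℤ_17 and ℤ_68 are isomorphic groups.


Comparing ℤ_4 × ℤ_17 and ℤ_68:
gcd(4,17) = 1, so ℤ_4 × ℤ_17 ≅ ℤ_68 (CRT)

Yes, ℤ_4 × ℤ_17 ≅ ℤ_68


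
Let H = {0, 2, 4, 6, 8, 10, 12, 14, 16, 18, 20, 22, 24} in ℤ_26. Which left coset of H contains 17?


17 + H = {17 + h (mod 26) : h ∈ H}
17+0=17, 17+2=19, 17+4=21, 17+6=23, 17+8=25, 17+10=1, 17+12=3, 17+14=5, 17+16=7, 17+18=9, 17+20=11, 17+22=13, 17+24=15
17 + H = {1, 3, 5, 7, 9, 11, 13, 15, 17, 19, 21, 23, 25} = 1 + H

17 + H = {1, 3, 5, 7, 9, 11, 13, 15, 17, 19, 21, 23, 25}


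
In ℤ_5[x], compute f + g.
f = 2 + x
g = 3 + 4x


Add coefficients mod 5:
x^0: 2 + 3 = 0 (mod 5)
x^1: 1 + 4 = 0 (mod 5)
Result: 0

f + g = 0


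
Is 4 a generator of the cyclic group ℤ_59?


g generates ℤ_n iff gcd(g, n) = 1
gcd(4, 59) = 1
Since gcd = 1, 4 is a generator.

Yes, 4 generates ℤ_59


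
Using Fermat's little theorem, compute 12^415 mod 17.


Fermat's little theorem: if p is prime and gcd(a,p)=1, then a^(p-1) ≡ 1 (mod p)
p = 17 is prime, gcd(12,17) = 1
Reduce exponent: 415 mod 16 = 15
So 12^415 ≡ 12^15 (mod 17)
12^15 mod 17 = 10

12^415 ≡ 10 (mod 17)


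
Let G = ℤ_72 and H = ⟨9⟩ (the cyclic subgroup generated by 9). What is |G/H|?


|⟨9⟩| = n / gcd(9, 72) = 72 / 9 = 8
H is normal (ℤ_72 is abelian).
|G/H| = |G| / |H| = 72 / 8 = 9

|G/H| = 9


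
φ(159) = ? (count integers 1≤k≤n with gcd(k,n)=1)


Factor n: 159 = 3 × 53
φ(n) = n · ∏(1 - 1/p) over distinct primes p | n
φ(159) = 159 · (1 - 1/3) · (1 - 1/53) = 104

φ(159) = 104


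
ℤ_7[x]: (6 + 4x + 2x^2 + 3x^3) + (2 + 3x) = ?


Add coefficients mod 7:
x^0: 6 + 2 = 1 (mod 7)
x^1: 4 + 3 = 0 (mod 7)
x^2: 2 + 0 = 2 (mod 7)
x^3: 3 + 0 = 3 (mod 7)
Result: 1 + 2x^2 + 3x^3

f + g = 1 + 2x^2 + 3x^3


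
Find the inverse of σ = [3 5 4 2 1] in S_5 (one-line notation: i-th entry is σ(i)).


To find σ⁻¹, swap domain and range:
σ(1) = 3 → σ⁻¹(3) = 1
σ(2) = 5 → σ⁻¹(5) = 2
σ(3) = 4 → σ⁻¹(4) = 3
σ(4) = 2 → σ⁻¹(2) = 4
σ(5) = 1 → σ⁻¹(1) = 5

σ⁻¹ = [5 4 1 3 2]


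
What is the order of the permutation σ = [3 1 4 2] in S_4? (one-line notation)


Cycle decomposition: (1 3 4 2)
Cycle lengths: 4
Order = lcm(4) = 4

ord(σ) = 4


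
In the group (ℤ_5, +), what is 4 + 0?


Operation: addition mod 5
4 + 0 = (a + b) mod 5 with a = 4, b = 0

4 + 0 = 4


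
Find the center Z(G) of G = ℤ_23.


Z(G) = {g ∈ G | gx = xg for all x ∈ G}
ℤ_23 is abelian, so Z(G) = G

Z(ℤ_23) = ℤ_23


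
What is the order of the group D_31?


|D_n| = 2n (n rotations and n reflections)
|D_31| = 2×31 = 62

|D_31| = 62


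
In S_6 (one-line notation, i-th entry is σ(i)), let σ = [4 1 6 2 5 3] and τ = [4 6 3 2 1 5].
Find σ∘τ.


σ∘τ: apply τ first, then σ
1 →τ 4 →σ 2
2 →τ 6 →σ 3
3 →τ 3 →σ 6
4 →τ 2 →σ 1
5 →τ 1 →σ 4
6 →τ 5 →σ 5

σ∘τ = [2 3 6 1 4 5]


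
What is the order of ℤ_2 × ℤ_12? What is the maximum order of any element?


|ℤ_2 × ℤ_12| = 2 × 12 = 24
Max element order = lcm(2,12) = 12
Cyclic? No (gcd=2)

|ℤ_2×ℤ_12| = 24, max element order = 12


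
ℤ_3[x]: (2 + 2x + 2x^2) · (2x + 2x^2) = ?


Expand and collect like terms; reduce coefficients mod 3:
x^0: 2·0 = 0 ≡ 0 (mod 3)
x^1: 2·2 + 2·0 = 4 ≡ 1 (mod 3)
x^2: 2·2 + 2·2 + 2·0 = 8 ≡ 2 (mod 3)
x^3: 2·2 + 2·2 = 8 ≡ 2 (mod 3)
x^4: 2·2 = 4 ≡ 1 (mod 3)
Result: x + 2x^2 + 2x^3 + x^4

f · g = x + 2x^2 + 2x^3 + x^4


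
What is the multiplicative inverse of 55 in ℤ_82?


Use the extended Euclidean algorithm to write 1 = 55·s + 82·t; then s mod 82 is the inverse.
Euclidean algorithm:
  55 = 0·82 + 55
  82 = 1·55 + 27
  55 = 2·27 + 1
  27 = 27·1 + 0
gcd(55,82) = 1
Back-substitution gives: 55·(3) + 82·(-2) = 1
So 55⁻¹ ≡ 3 ≡ 3 (mod 82)
Check: 55 × 3 = 165 ≡ 1 (mod 82) ✓

55⁻¹ ≡ 3 (mod 82)


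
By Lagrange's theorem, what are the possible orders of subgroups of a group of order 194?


Lagrange's theorem: |H| divides |G|
|G| = 194
Divisors of 194: 1, 2, 97, 194

Possible subgroup orders: {1, 2, 97, 194}


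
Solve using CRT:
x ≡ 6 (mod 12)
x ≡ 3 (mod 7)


m₁ = 12, m₂ = 7, gcd = 1, so CRT applies. M = m₁·m₂ = 84
Let M₁ = M/m₁ = 7, M₂ = M/m₂ = 12
Find y₁ ≡ M₁⁻¹ (mod m₁): 7⁻¹ ≡ 7 (mod 12)
Find y₂ ≡ M₂⁻¹ (mod m₂): 12⁻¹ ≡ 3 (mod 7)
x = a₁·M₁·y₁ + a₂·M₂·y₂ = 6·7·7 + 3·12·3 = 402
Reduce mod 84: x ≡ 66
Check: 66 mod 12 = 6 ✓, 66 mod 7 = 3 ✓

x ≡ 66 (mod 84)


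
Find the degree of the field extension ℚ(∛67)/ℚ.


∛67 has minimal polynomial x³ - 67 (irreducible over ℚ since 67 is not a perfect cube)

[ℚ(∛67)/ℚ] = 3


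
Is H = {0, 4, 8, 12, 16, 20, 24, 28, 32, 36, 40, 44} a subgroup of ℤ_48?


Subgroup test for H = {0, 4, 8, 12, 16, 20, 24, 28, 32, 36, 40, 44} in (ℤ_48, +):
(1) 0 ∈ H? Yes
(2) Closure: for all a,b ∈ H, (a+b) mod 48 ∈ H? Yes
(3) Inverses: for all a ∈ H, -a mod 48 ∈ H? Yes

Yes, H is a subgroup of ℤ_48


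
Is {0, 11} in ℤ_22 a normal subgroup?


H = {0, 11} in ℤ_22
ℤ_22 is abelian; every subgroup of an abelian group is normal

Yes, normal subgroup


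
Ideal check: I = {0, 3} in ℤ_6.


Check ideal conditions for I = {0, 3} in ℤ_6:
(1) I is an additive subgroup? Yes
(2) For r ∈ ℤ_6 and a ∈ I: r·a ∈ I? Yes

Yes, I is an ideal of ℤ_6


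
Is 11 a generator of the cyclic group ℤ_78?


g generates ℤ_n iff gcd(g, n) = 1
gcd(11, 78) = 1
Since gcd = 1, 11 is a generator.

Yes, 11 generates ℤ_78


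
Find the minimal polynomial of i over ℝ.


i satisfies x² + 1 = 0, irreducible over ℝ

Minimal polynomial: x² + 1


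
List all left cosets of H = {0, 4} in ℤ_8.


H = {0, 4}, |H| = 2
Number of cosets = |G|/|H| = 8/2 = 4
0 + H = {0, 4}
1 + H = {1, 5}
2 + H = {2, 6}
3 + H = {3, 7}

Cosets: 0+H={0,4}; 1+H={1,5}; 2+H={2,6}; 3+H={3,7}


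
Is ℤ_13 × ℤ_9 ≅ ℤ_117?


Comparing ℤ_13 × ℤ_9 and ℤ_117:
gcd(13,9) = 1, so ℤ_13 × ℤ_9 ≅ ℤ_117 (CRT)

Yes, ℤ_13 × ℤ_9 ≅ ℤ_117


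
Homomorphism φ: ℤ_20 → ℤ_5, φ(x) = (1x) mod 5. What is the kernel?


Kernel = preimage of identity
ker(φ) = {x ∈ ℤ_20 : 1x ≡ 0 (mod 5)}. Since 5 | 20, φ is well-defined. The kernel is the cyclic subgroup ⟨5⟩ of ℤ_20 (order 4), i.e. {0, 5, 10, 15}

ker(φ) = {0, 5, 10, 15}


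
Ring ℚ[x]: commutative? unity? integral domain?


Polynomial ring over ℚ (an integral domain) is a commutative integral domain with unity 1
Commutative: Yes
Integral domain: Yes
Has unity: Yes

ℚ[x]: Commutative=Yes, Unity=Yes


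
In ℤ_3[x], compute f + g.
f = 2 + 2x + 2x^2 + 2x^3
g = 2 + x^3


Add coefficients mod 3:
x^0: 2 + 2 = 1 (mod 3)
x^1: 2 + 0 = 2 (mod 3)
x^2: 2 + 0 = 2 (mod 3)
x^3: 2 + 1 = 0 (mod 3)
Result: 1 + 2x + 2x^2

f + g = 1 + 2x + 2x^2


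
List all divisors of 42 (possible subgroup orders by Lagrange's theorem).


Lagrange's theorem: |H| divides |G|
|G| = 42
Divisors of 42: 1, 2, 3, 6, 7, 14, 21, 42

Possible subgroup orders: {1, 2, 3, 6, 7, 14, 21, 42}


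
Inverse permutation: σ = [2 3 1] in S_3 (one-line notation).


To find σ⁻¹, swap domain and range:
σ(1) = 2 → σ⁻¹(2) = 1
σ(2) = 3 → σ⁻¹(3) = 2
σ(3) = 1 → σ⁻¹(1) = 3

σ⁻¹ = [3 1 2]


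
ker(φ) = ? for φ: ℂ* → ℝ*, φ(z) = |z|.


Kernel = preimage of identity
ker(φ) = {z ∈ ℂ* | |z| = 1} = unit circle S¹

ker(φ) = S¹ (unit circle)


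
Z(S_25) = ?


Z(G) = {g ∈ G | gx = xg for all x ∈ G}
S_n is non-abelian for n ≥ 3; Z(S_25) is trivial

Z(S_25) = {e}


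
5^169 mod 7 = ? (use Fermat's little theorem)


Fermat's little theorem: if p is prime and gcd(a,p)=1, then a^(p-1) ≡ 1 (mod p)
p = 7 is prime, gcd(5,7) = 1
Reduce exponent: 169 mod 6 = 1
So 5^169 ≡ 5^1 (mod 7)
5^1 mod 7 = 5

5^169 ≡ 5 (mod 7)


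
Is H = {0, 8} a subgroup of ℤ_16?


Subgroup test for H = {0, 8} in (ℤ_16, +):
(1) 0 ∈ H? Yes
(2) Closure: for all a,b ∈ H, (a+b) mod 16 ∈ H? Yes
(3) Inverses: for all a ∈ H, -a mod 16 ∈ H? Yes

Yes, H is a subgroup of ℤ_16


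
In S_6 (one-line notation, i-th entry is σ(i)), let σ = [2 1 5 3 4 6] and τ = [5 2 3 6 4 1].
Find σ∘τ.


σ∘τ: apply τ first, then σ
1 →τ 5 →σ 4
2 →τ 2 →σ 1
3 →τ 3 →σ 5
4 →τ 6 →σ 6
5 →τ 4 →σ 3
6 →τ 1 →σ 2

σ∘τ = [4 1 5 6 3 2]


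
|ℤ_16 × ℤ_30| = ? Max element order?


|ℤ_16 × ℤ_30| = 16 × 30 = 480
Max element order = lcm(16,30) = 240
Cyclic? No (gcd=2)

|ℤ_16×ℤ_30| = 480, max element order = 240


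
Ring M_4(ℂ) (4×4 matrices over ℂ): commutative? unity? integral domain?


Matrix multiplication is non-commutative for n ≥ 2; the identity matrix I is the unity; singular matrices give zero divisors, so not an integral domain
Commutative: No
Integral domain: No
Has unity: Yes

M_4(ℂ) (4×4 matrices over ℂ): Commutative=No, Unity=Yes


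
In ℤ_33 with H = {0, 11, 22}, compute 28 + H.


28 + H = {28 + h (mod 33) : h ∈ H}
28+0=28, 28+11=6, 28+22=17
28 + H = {6, 17, 28} = 6 + H

28 + H = {6, 17, 28}


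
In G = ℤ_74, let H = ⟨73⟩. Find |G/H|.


|⟨73⟩| = n / gcd(73, 74) = 74 / 1 = 74
H is normal (ℤ_74 is abelian).
|G/H| = |G| / |H| = 74 / 74 = 1

|G/H| = 1


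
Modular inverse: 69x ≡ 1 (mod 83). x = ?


Use the extended Euclidean algorithm to write 1 = 69·s + 83·t; then s mod 83 is the inverse.
Euclidean algorithm:
  69 = 0·83 + 69
  83 = 1·69 + 14
  69 = 4·14 + 13
  14 = 1·13 + 1
  13 = 13·1 + 0
gcd(69,83) = 1
Back-substitution gives: 69·(-6) + 83·(5) = 1
So 69⁻¹ ≡ -6 ≡ 77 (mod 83)
Check: 69 × 77 = 5313 ≡ 1 (mod 83) ✓

69⁻¹ ≡ 77 (mod 83)


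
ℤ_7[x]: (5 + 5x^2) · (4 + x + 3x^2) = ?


Expand and collect like terms; reduce coefficients mod 7:
x^0: 5·4 = 20 ≡ 6 (mod 7)
x^1: 5·1 + 0·4 = 5 ≡ 5 (mod 7)
x^2: 5·3 + 0·1 + 5·4 = 35 ≡ 0 (mod 7)
x^3: 0·3 + 5·1 = 5 ≡ 5 (mod 7)
x^4: 5·3 = 15 ≡ 1 (mod 7)
Result: 6 + 5x + 5x^3 + x^4

f · g = 6 + 5x + 5x^3 + x^4
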